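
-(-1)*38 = 38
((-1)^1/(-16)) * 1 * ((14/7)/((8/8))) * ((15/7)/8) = 15/448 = 0.03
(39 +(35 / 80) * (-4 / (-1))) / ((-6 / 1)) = -163 / 24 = -6.79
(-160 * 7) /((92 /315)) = -88200 /23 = -3834.78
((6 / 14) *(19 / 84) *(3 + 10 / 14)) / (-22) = -247 / 15092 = -0.02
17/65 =0.26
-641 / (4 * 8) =-641 / 32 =-20.03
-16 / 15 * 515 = -1648 / 3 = -549.33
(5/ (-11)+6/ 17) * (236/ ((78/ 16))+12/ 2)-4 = -69490/ 7293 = -9.53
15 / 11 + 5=70 / 11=6.36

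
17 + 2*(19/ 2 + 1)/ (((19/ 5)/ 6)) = 953/ 19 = 50.16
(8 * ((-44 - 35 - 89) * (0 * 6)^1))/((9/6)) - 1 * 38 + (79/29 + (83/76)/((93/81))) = -2345199/68324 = -34.32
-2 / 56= -1 / 28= -0.04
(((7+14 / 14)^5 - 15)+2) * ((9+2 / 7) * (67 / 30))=28529605 / 42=679276.31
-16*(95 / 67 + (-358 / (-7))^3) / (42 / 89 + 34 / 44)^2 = -188570539502300736 / 136483446589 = -1381636.71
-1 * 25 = -25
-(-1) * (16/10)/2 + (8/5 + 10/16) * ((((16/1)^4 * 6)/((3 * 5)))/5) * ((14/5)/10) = 10209732/3125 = 3267.11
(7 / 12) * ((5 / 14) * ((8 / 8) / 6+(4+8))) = 2.53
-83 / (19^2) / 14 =-0.02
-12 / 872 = -0.01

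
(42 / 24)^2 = 49 / 16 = 3.06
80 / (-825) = -16 / 165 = -0.10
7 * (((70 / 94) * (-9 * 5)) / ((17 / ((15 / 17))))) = -165375 / 13583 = -12.18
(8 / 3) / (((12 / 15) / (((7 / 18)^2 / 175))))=7 / 2430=0.00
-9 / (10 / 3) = -27 / 10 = -2.70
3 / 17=0.18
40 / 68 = 10 / 17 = 0.59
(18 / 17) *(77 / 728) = 99 / 884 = 0.11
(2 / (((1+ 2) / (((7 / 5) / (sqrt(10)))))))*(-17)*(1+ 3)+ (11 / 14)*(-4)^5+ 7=-5583 / 7 - 476*sqrt(10) / 75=-817.64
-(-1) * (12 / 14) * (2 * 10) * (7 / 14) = 60 / 7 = 8.57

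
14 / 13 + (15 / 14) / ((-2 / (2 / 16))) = 2941 / 2912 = 1.01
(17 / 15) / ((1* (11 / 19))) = 323 / 165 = 1.96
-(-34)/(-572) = -17/286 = -0.06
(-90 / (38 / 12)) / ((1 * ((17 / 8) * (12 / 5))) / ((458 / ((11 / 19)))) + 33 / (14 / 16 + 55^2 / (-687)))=15985940400 / 5257255003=3.04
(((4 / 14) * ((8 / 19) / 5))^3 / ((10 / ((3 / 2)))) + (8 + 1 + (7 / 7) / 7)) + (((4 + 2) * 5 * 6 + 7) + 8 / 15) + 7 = 898455274966 / 4411194375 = 203.68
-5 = -5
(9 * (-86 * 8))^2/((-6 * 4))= -1597536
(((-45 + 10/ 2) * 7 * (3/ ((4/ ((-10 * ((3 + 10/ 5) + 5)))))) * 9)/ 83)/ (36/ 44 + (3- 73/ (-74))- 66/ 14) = 215384400/ 8549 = 25194.10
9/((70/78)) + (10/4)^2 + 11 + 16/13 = 51887/1820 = 28.51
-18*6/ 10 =-54/ 5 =-10.80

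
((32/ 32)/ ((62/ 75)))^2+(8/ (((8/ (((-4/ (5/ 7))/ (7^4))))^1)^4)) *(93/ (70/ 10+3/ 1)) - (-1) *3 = 371054632043102499/ 83134231251006250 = 4.46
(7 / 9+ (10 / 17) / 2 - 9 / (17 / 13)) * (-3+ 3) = 0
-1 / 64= -0.02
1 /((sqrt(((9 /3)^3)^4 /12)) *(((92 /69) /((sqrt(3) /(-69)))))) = -1 /11178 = -0.00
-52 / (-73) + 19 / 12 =2011 / 876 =2.30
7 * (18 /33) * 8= 336 /11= 30.55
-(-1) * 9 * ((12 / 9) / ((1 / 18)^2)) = 3888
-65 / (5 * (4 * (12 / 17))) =-221 / 48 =-4.60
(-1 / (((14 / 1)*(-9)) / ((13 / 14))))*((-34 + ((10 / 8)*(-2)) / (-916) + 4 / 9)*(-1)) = 7191847 / 29084832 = 0.25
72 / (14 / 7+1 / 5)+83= 115.73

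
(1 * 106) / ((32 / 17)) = 901 / 16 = 56.31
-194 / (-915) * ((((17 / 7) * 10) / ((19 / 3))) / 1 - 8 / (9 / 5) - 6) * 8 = -12279424 / 1095255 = -11.21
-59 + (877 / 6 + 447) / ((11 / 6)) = 2910 / 11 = 264.55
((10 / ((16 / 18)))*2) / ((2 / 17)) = 765 / 4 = 191.25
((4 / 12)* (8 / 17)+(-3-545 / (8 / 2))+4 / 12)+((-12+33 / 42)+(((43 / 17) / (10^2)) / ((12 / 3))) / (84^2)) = -7195876757 / 47980800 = -149.97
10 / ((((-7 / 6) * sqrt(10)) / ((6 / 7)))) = -36 * sqrt(10) / 49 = -2.32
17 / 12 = 1.42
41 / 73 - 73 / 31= -4058 / 2263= -1.79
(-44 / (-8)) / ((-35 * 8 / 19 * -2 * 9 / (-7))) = -209 / 1440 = -0.15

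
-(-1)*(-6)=-6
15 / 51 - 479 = -8138 / 17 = -478.71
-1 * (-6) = 6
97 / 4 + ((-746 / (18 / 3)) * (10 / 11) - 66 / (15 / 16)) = -105059 / 660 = -159.18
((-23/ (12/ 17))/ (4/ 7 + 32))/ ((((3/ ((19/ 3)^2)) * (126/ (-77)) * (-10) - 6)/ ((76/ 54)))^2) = -820027038523/ 9440207090064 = -0.09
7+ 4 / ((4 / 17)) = 24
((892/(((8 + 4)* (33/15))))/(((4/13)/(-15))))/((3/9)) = -217425/44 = -4941.48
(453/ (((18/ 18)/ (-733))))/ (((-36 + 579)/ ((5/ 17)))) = -553415/ 3077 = -179.86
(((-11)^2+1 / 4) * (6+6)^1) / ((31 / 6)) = 8730 / 31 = 281.61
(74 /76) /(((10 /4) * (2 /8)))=148 /95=1.56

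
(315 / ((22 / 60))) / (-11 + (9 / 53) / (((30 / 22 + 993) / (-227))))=-1826099100 / 23464199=-77.82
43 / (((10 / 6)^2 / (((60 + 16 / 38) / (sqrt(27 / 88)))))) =98728 *sqrt(66) / 475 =1688.57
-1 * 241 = -241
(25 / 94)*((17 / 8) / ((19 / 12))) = 1275 / 3572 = 0.36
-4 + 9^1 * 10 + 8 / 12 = 260 / 3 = 86.67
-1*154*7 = -1078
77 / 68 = 1.13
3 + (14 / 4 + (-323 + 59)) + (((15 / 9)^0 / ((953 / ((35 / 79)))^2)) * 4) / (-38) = -55462675235565 / 215389030022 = -257.50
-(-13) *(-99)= -1287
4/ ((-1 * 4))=-1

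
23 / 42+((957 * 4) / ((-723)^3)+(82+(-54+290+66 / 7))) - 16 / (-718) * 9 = 328.18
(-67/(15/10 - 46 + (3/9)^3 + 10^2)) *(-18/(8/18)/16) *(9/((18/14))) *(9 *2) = 9231327/23992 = 384.77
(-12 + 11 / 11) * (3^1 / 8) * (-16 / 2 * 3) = 99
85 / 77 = 1.10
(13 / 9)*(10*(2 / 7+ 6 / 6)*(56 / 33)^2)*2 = 116480 / 1089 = 106.96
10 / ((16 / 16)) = 10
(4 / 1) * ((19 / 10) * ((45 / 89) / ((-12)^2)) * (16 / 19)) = 2 / 89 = 0.02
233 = 233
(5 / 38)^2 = 25 / 1444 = 0.02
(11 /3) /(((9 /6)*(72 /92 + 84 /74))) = 9361 /7344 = 1.27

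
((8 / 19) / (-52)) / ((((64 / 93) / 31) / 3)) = -8649 / 7904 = -1.09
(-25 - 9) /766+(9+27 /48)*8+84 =122909 /766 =160.46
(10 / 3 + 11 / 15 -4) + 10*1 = 151 / 15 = 10.07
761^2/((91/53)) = 30693413/91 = 337290.25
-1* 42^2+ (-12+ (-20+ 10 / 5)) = -1794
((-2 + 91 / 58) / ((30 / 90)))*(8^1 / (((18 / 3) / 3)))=-5.17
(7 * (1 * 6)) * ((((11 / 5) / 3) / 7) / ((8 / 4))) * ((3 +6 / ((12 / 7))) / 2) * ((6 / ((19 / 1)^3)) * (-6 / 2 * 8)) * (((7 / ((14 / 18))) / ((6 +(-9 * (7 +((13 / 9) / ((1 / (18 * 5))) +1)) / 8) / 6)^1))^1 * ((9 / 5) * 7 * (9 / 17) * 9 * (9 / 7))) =810624672 / 154498975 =5.25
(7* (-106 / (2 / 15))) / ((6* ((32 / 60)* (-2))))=869.53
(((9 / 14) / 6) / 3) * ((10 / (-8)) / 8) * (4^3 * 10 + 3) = -3.59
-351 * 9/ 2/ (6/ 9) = -9477/ 4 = -2369.25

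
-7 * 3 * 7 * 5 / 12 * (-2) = 245 / 2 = 122.50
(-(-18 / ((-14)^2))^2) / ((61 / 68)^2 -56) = 93636 / 612790423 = 0.00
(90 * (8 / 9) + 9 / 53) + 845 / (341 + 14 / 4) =4379 / 53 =82.62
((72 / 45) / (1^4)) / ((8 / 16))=16 / 5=3.20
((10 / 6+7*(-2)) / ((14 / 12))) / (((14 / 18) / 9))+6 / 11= -65640 / 539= -121.78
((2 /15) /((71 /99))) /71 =66 /25205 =0.00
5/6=0.83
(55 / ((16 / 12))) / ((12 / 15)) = 825 / 16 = 51.56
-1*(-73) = 73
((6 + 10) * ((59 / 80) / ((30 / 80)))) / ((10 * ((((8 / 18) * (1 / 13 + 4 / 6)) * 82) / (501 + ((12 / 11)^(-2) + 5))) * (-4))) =-11195899 / 760960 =-14.71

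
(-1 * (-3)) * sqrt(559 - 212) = 3 * sqrt(347) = 55.88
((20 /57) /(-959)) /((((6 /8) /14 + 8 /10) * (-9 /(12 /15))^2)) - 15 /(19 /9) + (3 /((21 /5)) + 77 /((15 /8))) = 183472697654 /5291105085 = 34.68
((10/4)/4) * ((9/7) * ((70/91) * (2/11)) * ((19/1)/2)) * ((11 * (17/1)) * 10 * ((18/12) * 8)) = 2180250/91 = 23958.79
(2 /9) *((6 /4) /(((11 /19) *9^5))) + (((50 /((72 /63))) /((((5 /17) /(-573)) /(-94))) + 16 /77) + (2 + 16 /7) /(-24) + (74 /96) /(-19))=33222901611623539 /4146656976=8011972.49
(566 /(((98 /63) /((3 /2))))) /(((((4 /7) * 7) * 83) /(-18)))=-68769 /2324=-29.59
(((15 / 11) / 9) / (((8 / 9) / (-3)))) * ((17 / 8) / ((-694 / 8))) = 765 / 61072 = 0.01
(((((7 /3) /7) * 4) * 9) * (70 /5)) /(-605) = -168 /605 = -0.28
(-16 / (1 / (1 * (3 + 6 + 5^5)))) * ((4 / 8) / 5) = -25072 / 5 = -5014.40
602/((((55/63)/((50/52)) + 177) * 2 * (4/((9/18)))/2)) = 94815/224164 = 0.42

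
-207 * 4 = -828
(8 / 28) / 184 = 1 / 644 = 0.00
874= 874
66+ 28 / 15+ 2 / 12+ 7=2251 / 30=75.03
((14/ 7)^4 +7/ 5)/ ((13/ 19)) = 1653/ 65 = 25.43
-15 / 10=-3 / 2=-1.50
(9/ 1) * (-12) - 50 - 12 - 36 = -206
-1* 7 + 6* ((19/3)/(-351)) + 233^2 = 19052944/351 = 54281.89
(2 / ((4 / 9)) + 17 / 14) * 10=400 / 7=57.14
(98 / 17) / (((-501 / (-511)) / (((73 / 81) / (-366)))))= -1827847 / 126247491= -0.01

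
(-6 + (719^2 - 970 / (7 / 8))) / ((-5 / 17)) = -12277145 / 7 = -1753877.86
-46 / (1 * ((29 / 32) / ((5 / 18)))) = -3680 / 261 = -14.10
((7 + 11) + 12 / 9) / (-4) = -29 / 6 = -4.83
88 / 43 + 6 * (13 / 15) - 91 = -18007 / 215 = -83.75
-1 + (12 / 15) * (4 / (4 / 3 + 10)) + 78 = 6569 / 85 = 77.28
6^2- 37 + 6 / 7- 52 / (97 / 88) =-32129 / 679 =-47.32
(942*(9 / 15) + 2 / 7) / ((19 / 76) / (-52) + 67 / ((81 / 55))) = 12.43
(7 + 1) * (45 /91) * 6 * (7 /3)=720 /13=55.38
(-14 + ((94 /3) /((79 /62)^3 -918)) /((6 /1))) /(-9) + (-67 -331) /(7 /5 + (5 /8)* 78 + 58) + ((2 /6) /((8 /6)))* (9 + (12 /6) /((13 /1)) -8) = -1216740136176473 /662920694179380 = -1.84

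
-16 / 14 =-8 / 7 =-1.14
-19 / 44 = -0.43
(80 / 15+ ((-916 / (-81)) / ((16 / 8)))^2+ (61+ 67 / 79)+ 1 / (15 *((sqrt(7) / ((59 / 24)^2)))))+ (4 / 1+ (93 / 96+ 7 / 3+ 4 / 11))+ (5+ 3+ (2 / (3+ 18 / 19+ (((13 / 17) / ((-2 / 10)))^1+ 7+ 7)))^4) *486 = 3481 *sqrt(7) / 60480+ 19731460361272067380303387 / 4939021692699183654048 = 3995.17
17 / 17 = 1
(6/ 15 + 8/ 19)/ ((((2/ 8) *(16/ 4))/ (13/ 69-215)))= -385372/ 2185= -176.37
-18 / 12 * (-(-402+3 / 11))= -13257 / 22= -602.59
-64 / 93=-0.69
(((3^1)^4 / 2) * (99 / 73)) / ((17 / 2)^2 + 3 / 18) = 4374 / 5767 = 0.76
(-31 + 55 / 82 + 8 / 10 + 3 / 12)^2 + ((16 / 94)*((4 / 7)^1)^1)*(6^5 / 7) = 1494837719343 / 1548537200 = 965.32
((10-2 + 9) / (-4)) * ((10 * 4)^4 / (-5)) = 2176000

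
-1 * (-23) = 23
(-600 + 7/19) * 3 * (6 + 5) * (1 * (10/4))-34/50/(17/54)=-46998177/950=-49471.77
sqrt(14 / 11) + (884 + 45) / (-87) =-929 / 87 + sqrt(154) / 11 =-9.55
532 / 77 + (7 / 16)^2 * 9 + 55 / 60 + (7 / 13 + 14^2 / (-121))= 10228727 / 1208064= 8.47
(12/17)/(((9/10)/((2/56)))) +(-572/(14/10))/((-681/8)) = 18630/3859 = 4.83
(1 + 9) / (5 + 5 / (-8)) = 2.29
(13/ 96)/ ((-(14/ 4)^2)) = -13/ 1176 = -0.01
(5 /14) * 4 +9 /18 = 27 /14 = 1.93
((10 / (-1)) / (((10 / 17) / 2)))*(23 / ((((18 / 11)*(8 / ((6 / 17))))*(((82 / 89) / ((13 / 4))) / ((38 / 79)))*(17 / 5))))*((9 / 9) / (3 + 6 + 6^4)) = -5561699 / 689829264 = -0.01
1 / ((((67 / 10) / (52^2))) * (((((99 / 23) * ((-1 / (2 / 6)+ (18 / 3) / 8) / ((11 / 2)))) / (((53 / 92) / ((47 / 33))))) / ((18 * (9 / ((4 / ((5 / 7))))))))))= -59116200 / 22043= -2681.86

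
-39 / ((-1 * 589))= 39 / 589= 0.07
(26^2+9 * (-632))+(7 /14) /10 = -100239 /20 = -5011.95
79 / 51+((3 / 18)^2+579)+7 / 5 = 1780849 / 3060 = 581.98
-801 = -801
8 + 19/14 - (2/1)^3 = 19/14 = 1.36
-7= -7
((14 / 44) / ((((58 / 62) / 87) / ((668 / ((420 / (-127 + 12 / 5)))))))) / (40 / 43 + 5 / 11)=-138686653 / 32750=-4234.71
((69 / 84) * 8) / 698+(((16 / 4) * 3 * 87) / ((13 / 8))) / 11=58.42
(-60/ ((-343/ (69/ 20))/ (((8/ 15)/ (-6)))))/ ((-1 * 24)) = 23/ 10290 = 0.00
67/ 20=3.35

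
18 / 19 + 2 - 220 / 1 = -4124 / 19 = -217.05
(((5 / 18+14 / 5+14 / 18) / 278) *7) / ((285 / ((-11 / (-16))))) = 0.00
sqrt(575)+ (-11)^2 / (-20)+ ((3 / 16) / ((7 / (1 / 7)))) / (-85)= -80635 / 13328+ 5* sqrt(23)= 17.93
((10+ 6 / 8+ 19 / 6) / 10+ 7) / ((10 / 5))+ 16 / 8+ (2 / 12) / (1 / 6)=1727 / 240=7.20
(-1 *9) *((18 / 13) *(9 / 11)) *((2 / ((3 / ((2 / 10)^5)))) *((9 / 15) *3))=-8748 / 2234375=-0.00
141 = 141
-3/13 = -0.23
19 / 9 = 2.11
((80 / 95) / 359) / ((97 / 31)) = 0.00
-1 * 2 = -2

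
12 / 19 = 0.63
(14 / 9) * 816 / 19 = 66.81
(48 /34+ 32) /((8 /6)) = 426 /17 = 25.06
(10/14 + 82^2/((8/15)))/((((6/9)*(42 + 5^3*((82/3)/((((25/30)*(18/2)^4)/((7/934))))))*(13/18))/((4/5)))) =2920534192647/5855932082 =498.73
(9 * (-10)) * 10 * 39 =-35100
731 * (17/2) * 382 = 2373557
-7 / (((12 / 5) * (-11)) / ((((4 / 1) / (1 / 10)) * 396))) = 4200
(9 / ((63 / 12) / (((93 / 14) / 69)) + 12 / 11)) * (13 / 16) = 4433 / 33720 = 0.13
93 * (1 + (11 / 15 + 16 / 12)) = 1426 / 5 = 285.20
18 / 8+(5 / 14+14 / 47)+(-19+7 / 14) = -20523 / 1316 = -15.59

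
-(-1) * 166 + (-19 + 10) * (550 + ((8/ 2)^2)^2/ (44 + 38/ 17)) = -633232/ 131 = -4833.83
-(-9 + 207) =-198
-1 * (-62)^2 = -3844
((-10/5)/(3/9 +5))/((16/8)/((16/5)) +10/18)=-27/85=-0.32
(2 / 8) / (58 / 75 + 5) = 75 / 1732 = 0.04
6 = 6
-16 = -16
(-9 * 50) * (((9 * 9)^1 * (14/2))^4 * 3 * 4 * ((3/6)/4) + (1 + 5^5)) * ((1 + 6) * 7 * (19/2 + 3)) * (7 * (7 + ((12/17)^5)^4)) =-17021786279637353286145845419501741043384375/8128462813295145044803202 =-2094096592506523539.84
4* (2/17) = 8/17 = 0.47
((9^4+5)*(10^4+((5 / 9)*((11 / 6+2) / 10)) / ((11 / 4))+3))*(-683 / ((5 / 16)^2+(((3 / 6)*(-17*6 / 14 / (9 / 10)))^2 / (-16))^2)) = -12283865337548195328 / 313844575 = -39139963905.85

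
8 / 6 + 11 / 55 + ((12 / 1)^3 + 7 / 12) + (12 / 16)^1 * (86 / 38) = 493567 / 285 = 1731.81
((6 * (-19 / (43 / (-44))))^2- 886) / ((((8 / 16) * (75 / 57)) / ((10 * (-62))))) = -110835861904 / 9245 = -11988735.74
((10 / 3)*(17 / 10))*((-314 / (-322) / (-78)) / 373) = -0.00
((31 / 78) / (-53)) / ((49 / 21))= -31 / 9646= -0.00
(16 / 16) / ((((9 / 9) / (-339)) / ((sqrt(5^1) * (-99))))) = 33561 * sqrt(5) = 75044.68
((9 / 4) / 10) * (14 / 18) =7 / 40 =0.18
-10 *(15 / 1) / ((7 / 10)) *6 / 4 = -2250 / 7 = -321.43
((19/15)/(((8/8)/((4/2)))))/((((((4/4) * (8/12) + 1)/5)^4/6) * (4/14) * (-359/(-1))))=21546/1795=12.00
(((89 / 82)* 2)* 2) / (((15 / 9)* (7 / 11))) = 5874 / 1435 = 4.09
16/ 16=1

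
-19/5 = -3.80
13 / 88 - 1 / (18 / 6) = -49 / 264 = -0.19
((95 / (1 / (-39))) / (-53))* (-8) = -29640 / 53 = -559.25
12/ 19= 0.63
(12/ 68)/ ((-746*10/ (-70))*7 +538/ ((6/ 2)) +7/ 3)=9/ 47311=0.00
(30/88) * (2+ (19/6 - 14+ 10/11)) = -2615/968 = -2.70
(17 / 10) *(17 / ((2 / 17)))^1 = 4913 / 20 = 245.65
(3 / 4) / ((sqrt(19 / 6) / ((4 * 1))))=3 * sqrt(114) / 19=1.69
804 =804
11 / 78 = 0.14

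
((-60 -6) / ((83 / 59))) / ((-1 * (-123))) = -1298 / 3403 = -0.38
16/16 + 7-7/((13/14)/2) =-92/13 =-7.08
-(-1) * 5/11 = 5/11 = 0.45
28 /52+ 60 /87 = 463 /377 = 1.23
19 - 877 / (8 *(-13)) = 2853 / 104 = 27.43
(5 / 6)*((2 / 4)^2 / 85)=1 / 408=0.00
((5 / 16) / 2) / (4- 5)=-5 / 32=-0.16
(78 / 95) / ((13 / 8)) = 48 / 95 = 0.51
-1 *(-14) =14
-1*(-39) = 39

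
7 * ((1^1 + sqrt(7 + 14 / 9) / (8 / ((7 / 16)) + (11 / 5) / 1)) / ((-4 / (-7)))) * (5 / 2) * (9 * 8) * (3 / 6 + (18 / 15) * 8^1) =173215 * sqrt(77) / 478 + 44541 / 2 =25450.32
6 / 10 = 3 / 5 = 0.60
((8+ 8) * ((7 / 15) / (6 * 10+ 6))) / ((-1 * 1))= -56 / 495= -0.11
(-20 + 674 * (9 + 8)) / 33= 11438 / 33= 346.61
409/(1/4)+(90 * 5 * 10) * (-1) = -2864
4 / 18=2 / 9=0.22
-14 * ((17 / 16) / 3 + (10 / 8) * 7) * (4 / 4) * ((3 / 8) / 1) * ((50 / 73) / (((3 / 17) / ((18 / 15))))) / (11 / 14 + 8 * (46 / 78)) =-14196819 / 350984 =-40.45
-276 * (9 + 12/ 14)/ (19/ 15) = -285660/ 133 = -2147.82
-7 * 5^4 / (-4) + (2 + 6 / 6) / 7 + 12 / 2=1100.18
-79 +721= 642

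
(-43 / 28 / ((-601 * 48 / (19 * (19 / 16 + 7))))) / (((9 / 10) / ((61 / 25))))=6528647 / 290787840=0.02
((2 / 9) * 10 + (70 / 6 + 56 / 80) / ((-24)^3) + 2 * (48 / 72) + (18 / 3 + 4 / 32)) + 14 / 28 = 4221709 / 414720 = 10.18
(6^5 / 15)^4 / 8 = 5642219814912 / 625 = 9027551703.86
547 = 547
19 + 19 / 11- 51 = -333 / 11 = -30.27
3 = 3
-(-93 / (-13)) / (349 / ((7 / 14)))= -93 / 9074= -0.01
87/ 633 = 29/ 211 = 0.14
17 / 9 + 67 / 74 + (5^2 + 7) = 23173 / 666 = 34.79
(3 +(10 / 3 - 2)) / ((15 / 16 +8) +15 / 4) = 0.34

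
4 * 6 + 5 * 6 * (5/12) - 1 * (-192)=457/2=228.50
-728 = -728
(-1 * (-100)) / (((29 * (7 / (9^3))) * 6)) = 12150 / 203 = 59.85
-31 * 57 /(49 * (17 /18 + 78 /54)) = -31806 /2107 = -15.10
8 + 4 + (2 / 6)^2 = 109 / 9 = 12.11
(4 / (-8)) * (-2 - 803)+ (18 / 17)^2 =233293 / 578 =403.62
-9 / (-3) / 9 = 1 / 3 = 0.33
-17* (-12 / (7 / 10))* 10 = 20400 / 7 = 2914.29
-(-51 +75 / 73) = 49.97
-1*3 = -3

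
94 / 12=47 / 6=7.83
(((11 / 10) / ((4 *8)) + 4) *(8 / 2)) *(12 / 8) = 3873 / 160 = 24.21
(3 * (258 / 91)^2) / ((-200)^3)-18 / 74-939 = -575562625847151 / 612794000000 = -939.24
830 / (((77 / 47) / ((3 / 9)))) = 39010 / 231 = 168.87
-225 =-225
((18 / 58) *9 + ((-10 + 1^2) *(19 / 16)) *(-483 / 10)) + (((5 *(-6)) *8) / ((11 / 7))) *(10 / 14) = 20921727 / 51040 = 409.91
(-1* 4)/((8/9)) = -9/2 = -4.50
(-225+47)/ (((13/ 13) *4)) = -44.50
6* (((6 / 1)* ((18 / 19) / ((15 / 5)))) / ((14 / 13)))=1404 / 133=10.56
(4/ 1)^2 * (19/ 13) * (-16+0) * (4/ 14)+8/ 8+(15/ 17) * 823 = 959566/ 1547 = 620.28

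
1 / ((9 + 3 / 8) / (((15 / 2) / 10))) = 2 / 25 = 0.08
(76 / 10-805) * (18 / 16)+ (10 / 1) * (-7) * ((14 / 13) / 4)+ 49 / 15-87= -1559461 / 1560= -999.65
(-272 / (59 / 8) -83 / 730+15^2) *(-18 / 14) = -72876357 / 301490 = -241.72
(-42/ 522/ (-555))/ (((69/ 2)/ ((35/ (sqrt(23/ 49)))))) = 686 * sqrt(23)/ 15325659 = 0.00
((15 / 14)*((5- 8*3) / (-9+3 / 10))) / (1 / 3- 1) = -1425 / 406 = -3.51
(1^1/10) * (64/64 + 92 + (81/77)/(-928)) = 6645327/714560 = 9.30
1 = 1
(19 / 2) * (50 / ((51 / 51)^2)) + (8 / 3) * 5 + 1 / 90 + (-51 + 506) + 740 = 151501 / 90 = 1683.34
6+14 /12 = 43 /6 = 7.17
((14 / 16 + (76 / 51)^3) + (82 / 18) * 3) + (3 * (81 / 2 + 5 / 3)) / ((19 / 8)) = 1433869775 / 20162952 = 71.11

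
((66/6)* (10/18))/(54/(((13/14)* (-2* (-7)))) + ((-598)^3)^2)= 715/5350482718575329574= 0.00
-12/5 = -2.40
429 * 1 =429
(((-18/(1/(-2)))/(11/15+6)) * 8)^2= 18662400/10201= 1829.47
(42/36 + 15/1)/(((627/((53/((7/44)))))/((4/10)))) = 20564/5985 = 3.44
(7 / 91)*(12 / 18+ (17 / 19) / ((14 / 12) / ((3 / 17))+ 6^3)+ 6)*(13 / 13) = 1523578 / 2969187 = 0.51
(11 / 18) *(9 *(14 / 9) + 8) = 121 / 9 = 13.44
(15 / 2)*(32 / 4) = 60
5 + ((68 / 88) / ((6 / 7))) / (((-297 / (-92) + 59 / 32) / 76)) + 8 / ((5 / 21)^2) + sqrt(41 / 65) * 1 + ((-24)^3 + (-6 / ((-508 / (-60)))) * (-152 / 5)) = -5336052208441 / 391125075 + sqrt(2665) / 65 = -13642.03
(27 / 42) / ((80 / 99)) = 891 / 1120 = 0.80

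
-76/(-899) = 76/899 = 0.08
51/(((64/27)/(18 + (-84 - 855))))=-1268217/64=-19815.89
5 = 5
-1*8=-8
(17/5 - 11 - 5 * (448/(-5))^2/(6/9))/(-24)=150547/60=2509.12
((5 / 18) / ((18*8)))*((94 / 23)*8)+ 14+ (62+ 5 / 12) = 76.48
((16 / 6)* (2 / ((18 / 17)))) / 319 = 136 / 8613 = 0.02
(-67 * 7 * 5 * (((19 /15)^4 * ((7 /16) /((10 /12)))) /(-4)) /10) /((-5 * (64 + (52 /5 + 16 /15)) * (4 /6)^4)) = -3850594587 /3622400000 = -1.06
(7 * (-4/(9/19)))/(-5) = 532/45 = 11.82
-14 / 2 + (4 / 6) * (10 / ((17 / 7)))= -217 / 51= -4.25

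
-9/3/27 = -0.11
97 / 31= 3.13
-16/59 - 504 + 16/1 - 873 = -1361.27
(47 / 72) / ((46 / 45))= 235 / 368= 0.64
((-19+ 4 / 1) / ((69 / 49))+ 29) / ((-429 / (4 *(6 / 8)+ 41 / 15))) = -36292 / 148005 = -0.25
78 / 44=39 / 22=1.77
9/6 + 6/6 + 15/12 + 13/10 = 101/20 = 5.05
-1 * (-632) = 632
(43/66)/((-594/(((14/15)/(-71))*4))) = 602/10438065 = 0.00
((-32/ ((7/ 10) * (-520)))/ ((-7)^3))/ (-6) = 4/ 93639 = 0.00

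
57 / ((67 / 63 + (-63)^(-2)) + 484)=226233 / 1925218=0.12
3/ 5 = 0.60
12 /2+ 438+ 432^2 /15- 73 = 64063 /5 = 12812.60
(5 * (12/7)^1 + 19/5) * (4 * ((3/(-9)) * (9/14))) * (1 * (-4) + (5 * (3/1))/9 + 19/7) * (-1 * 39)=270192/1715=157.55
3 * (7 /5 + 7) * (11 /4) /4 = 693 /40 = 17.32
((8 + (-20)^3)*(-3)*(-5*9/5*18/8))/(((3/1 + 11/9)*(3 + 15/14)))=-28243.20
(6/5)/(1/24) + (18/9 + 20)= 254/5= 50.80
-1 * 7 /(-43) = 7 /43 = 0.16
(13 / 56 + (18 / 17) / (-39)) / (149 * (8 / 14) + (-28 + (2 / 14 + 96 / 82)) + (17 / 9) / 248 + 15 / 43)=1247891949 / 358021747889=0.00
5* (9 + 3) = 60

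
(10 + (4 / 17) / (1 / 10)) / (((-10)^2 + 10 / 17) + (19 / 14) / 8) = 23520 / 191843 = 0.12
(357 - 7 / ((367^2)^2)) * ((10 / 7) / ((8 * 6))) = 2312993656925 / 217693520652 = 10.62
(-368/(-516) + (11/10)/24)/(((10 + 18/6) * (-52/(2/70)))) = -373/11627200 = -0.00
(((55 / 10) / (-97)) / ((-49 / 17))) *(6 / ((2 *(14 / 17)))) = 9537 / 133084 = 0.07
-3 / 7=-0.43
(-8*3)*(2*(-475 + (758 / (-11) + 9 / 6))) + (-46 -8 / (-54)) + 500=7867466 / 297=26489.78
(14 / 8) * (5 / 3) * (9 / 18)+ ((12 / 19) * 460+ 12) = 138617 / 456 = 303.98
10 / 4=5 / 2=2.50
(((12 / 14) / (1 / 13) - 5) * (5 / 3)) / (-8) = -215 / 168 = -1.28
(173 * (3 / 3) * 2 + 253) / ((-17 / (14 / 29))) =-8386 / 493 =-17.01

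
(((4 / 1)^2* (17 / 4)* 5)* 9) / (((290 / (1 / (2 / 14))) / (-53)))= -3914.69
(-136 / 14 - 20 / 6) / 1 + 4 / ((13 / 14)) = -2386 / 273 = -8.74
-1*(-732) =732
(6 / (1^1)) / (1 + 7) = 3 / 4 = 0.75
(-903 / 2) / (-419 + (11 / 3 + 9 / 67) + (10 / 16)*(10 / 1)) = 1.10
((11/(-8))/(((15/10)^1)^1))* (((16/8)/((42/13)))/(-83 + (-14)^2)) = -143/28476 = -0.01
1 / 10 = 0.10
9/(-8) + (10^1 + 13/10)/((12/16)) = 1673/120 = 13.94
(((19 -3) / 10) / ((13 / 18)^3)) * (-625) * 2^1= -11664000 / 2197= -5309.06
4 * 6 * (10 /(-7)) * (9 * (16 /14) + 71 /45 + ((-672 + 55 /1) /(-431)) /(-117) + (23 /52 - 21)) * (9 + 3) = 3582.08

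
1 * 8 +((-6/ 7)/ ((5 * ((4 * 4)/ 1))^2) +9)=380797/ 22400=17.00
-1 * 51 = -51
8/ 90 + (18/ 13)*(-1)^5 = -1.30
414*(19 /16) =491.62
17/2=8.50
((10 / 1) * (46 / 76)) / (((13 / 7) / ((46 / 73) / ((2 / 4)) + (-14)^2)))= 11592000 / 18031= 642.89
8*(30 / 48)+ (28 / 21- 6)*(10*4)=-545 / 3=-181.67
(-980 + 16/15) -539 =-1517.93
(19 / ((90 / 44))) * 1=418 / 45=9.29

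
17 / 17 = 1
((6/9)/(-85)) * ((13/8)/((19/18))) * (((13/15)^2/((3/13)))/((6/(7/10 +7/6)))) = -0.01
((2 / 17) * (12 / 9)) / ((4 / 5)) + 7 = 367 / 51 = 7.20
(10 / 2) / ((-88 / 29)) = -145 / 88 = -1.65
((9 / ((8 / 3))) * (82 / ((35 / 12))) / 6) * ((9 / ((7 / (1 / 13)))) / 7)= 9963 / 44590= 0.22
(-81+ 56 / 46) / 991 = -1835 / 22793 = -0.08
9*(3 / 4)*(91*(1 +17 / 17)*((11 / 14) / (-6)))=-1287 / 8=-160.88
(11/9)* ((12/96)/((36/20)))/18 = 55/11664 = 0.00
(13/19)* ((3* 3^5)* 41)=388557/19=20450.37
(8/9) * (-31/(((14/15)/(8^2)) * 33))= -39680/693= -57.26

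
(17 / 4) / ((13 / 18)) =153 / 26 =5.88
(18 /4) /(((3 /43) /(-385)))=-49665 /2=-24832.50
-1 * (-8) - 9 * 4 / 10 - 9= -4.60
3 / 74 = 0.04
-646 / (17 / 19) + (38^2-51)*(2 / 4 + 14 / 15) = 38239 / 30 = 1274.63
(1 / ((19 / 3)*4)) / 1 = 3 / 76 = 0.04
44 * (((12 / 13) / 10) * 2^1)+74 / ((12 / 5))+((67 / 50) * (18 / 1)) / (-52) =150121 / 3900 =38.49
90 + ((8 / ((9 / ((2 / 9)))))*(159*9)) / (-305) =81502 / 915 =89.07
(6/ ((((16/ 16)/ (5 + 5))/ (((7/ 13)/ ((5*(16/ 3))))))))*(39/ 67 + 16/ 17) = 109305/ 59228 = 1.85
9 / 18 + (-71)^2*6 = 60493 / 2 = 30246.50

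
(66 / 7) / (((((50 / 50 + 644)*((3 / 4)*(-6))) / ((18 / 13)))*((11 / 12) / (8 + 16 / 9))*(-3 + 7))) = -704 / 58695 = -0.01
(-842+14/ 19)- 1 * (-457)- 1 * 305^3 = -28373009.26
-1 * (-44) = 44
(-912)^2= 831744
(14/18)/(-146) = -7/1314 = -0.01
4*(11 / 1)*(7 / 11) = 28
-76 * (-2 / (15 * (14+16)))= 76 / 225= 0.34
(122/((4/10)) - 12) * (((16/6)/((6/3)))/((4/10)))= 2930/3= 976.67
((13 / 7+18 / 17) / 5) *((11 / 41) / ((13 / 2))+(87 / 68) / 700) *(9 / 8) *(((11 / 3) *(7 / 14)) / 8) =12522481521 / 1932240128000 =0.01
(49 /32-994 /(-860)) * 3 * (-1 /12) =-18487 /27520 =-0.67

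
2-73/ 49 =25/ 49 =0.51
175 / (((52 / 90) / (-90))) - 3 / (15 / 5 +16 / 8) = -27260.22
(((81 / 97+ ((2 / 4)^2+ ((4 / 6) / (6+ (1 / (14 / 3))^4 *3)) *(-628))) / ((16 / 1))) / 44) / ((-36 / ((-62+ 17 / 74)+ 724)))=1013637300005 / 565331470336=1.79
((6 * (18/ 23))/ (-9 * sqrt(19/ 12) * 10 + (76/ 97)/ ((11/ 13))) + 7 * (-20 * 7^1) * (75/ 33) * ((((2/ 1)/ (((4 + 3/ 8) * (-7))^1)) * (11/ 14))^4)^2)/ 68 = -461088045 * sqrt(57)/ 5708656804871 - 18309458920897637885511009572/ 3671024101121898588468802300440625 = -0.00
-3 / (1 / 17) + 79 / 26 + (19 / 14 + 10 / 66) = -46.45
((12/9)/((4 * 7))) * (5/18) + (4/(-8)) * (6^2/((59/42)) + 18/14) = -21415/1593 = -13.44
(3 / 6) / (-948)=-1 / 1896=-0.00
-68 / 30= -2.27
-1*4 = -4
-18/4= -9/2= -4.50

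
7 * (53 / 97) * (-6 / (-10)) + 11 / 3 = 8674 / 1455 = 5.96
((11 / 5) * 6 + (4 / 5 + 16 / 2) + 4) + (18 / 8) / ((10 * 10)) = 10409 / 400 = 26.02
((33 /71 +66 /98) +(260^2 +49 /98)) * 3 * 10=7055582985 /3479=2028049.15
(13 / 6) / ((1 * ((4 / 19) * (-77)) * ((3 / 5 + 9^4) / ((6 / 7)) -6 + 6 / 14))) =-1235 / 70682568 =-0.00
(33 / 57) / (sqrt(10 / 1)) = 11* sqrt(10) / 190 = 0.18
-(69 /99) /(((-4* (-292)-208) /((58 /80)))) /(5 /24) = -667 /264000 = -0.00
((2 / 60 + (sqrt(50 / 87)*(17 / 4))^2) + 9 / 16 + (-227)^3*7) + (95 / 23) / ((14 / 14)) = -13107280908149 / 160080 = -81879565.89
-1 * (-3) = 3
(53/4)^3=148877/64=2326.20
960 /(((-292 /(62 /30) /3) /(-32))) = 47616 /73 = 652.27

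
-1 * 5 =-5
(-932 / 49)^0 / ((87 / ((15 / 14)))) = 5 / 406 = 0.01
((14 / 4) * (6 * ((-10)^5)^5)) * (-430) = 90300000000000000000000000000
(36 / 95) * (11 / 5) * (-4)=-1584 / 475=-3.33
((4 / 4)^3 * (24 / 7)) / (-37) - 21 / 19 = -5895 / 4921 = -1.20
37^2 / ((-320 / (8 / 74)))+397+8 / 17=539931 / 1360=397.01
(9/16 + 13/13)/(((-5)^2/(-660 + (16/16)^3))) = -659/16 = -41.19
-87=-87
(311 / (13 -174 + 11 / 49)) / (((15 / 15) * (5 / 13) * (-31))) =15239 / 93930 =0.16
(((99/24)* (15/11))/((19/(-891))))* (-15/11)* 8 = 54675/19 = 2877.63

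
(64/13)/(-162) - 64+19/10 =-654233/10530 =-62.13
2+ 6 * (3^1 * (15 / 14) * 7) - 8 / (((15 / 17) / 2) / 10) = -133 / 3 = -44.33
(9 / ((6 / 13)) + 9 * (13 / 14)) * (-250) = -48750 / 7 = -6964.29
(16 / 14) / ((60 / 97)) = 194 / 105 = 1.85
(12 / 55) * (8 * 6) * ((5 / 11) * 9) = 5184 / 121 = 42.84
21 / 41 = 0.51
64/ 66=32/ 33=0.97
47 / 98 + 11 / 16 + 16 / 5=17119 / 3920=4.37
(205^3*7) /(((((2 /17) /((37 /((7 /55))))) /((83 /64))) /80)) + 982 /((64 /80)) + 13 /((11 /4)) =1360553738505311 /88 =15460837937560.35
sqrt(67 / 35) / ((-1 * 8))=-0.17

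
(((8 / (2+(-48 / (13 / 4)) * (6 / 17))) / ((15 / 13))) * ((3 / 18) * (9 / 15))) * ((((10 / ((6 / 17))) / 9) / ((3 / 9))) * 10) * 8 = -1562912 / 9585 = -163.06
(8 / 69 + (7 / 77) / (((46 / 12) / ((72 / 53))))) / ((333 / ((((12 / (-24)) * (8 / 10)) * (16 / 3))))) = -38144 / 40186773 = -0.00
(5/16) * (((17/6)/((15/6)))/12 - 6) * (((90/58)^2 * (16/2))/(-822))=79725/1843472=0.04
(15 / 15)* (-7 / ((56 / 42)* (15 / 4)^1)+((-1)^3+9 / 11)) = -87 / 55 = -1.58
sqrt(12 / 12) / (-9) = -1 / 9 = -0.11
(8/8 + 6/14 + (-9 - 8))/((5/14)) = -218/5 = -43.60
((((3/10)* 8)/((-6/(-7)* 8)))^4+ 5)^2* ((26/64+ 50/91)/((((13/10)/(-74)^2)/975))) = 7359034377102538581/74547200000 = 98716442.43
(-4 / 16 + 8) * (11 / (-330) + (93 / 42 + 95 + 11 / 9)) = 960907 / 1260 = 762.62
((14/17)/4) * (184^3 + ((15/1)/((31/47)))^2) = 41909352583/32674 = 1282651.42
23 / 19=1.21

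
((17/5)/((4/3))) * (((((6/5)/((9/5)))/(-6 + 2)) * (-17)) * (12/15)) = 289/50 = 5.78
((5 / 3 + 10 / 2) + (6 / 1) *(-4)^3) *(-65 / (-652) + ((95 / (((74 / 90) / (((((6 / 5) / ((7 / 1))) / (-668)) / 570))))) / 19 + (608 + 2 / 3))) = -276933672966124 / 1205590869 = -229707.84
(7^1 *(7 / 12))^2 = 16.67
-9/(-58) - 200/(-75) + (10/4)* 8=3971/174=22.82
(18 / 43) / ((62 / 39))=351 / 1333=0.26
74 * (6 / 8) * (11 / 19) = 1221 / 38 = 32.13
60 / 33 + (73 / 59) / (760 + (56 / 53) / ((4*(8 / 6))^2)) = 1522409028 / 836575927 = 1.82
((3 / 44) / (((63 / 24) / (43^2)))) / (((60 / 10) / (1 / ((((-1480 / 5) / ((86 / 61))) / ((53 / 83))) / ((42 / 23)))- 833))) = -1896069495619 / 284368458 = -6667.65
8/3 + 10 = 38/3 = 12.67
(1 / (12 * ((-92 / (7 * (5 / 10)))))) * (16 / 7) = -1 / 138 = -0.01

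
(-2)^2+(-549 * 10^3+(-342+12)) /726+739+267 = 30655 /121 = 253.35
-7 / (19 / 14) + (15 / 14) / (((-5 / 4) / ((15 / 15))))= -800 / 133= -6.02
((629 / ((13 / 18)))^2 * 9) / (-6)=-192281526 / 169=-1137760.51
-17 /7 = -2.43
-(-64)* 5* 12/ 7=3840/ 7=548.57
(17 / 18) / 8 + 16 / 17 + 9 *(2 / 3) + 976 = 2406529 / 2448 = 983.06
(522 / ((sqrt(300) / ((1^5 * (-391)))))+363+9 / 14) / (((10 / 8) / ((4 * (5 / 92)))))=10182 / 161 - 5916 * sqrt(3) / 5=-1986.12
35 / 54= 0.65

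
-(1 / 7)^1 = -1 / 7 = -0.14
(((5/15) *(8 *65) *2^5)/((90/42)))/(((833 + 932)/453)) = 3517696/5295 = 664.34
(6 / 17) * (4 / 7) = 24 / 119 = 0.20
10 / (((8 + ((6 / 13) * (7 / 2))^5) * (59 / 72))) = 53466192 / 83242451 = 0.64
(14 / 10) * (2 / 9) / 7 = 0.04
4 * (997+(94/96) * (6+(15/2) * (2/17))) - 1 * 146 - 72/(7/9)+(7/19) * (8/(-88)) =375686499/99484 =3776.35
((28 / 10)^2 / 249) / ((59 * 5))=196 / 1836375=0.00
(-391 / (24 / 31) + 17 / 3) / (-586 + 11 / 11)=799 / 936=0.85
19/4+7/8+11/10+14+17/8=22.85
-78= -78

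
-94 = -94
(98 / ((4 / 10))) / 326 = 245 / 326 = 0.75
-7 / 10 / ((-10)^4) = -7 / 100000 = -0.00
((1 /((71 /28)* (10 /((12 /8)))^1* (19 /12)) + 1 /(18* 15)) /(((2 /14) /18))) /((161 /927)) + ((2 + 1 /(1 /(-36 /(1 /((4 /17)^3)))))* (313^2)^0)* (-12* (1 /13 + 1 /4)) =13862999331 /582842195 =23.79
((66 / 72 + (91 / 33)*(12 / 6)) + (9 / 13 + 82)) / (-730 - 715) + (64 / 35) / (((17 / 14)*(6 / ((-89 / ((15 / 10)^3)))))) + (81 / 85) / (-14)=-3162527299 / 468648180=-6.75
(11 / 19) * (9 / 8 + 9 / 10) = 891 / 760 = 1.17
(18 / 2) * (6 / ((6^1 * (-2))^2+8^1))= 27 / 76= 0.36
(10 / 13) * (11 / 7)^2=1210 / 637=1.90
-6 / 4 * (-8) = 12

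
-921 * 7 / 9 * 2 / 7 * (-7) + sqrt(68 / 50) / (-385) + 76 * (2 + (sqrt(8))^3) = -sqrt(34) / 1925 + 4754 / 3 + 1216 * sqrt(2) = 3304.35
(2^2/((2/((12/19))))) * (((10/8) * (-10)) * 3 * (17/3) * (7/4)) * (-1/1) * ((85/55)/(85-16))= 50575/4807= 10.52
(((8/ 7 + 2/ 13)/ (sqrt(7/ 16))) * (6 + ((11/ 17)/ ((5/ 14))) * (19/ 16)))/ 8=327037 * sqrt(7)/ 433160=2.00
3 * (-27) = -81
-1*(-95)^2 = -9025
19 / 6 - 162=-953 / 6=-158.83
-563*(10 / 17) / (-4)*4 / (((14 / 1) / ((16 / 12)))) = 11260 / 357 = 31.54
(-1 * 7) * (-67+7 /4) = 1827 /4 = 456.75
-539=-539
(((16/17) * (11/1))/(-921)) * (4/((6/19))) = -6688/46971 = -0.14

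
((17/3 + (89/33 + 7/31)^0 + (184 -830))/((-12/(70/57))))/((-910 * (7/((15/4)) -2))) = 4795/8892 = 0.54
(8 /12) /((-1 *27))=-0.02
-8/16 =-0.50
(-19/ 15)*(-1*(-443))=-8417/ 15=-561.13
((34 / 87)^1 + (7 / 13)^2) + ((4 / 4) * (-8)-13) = -298754 / 14703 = -20.32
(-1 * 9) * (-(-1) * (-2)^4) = -144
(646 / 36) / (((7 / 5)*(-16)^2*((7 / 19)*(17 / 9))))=1805 / 25088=0.07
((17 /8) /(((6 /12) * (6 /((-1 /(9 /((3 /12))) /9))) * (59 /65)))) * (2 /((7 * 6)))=-1105 /9634464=-0.00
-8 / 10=-4 / 5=-0.80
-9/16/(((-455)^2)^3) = -9/141967313010250000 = -0.00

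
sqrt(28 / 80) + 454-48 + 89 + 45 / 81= sqrt(35) / 10 + 4460 / 9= 496.15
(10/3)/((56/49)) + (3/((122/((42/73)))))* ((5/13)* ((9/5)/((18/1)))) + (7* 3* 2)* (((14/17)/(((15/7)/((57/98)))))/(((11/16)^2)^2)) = 38851498255409/864503905980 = 44.94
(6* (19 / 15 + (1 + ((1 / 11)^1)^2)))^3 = 563150709512 / 221445125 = 2543.07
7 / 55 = 0.13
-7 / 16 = -0.44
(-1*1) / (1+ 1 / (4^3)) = -0.98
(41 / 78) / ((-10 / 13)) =-41 / 60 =-0.68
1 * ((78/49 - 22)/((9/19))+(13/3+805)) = 337916/441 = 766.25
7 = 7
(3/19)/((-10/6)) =-9/95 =-0.09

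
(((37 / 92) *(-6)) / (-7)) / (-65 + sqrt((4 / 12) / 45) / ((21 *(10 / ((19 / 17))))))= -886703658750 / 167195563754197 - 1613385 *sqrt(15) / 167195563754197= -0.01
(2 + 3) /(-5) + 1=0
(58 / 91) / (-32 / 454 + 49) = 454 / 34853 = 0.01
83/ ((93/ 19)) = 1577/ 93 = 16.96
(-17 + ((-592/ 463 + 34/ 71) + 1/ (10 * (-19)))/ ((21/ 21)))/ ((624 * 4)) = -111207763/ 15589691520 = -0.01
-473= -473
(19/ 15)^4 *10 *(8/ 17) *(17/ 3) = 2085136/ 30375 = 68.65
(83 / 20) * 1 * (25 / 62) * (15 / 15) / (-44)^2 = 415 / 480128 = 0.00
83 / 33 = 2.52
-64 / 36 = -16 / 9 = -1.78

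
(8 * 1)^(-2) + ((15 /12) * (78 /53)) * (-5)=-31147 /3392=-9.18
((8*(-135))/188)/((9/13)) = -390/47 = -8.30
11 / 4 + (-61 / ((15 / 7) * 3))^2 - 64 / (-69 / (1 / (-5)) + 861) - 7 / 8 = 91.86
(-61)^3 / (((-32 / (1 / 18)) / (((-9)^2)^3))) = 13403001069 / 64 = 209421891.70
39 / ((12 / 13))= 169 / 4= 42.25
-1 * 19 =-19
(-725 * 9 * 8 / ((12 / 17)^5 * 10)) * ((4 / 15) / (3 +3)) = -41175853 / 31104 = -1323.81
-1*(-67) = 67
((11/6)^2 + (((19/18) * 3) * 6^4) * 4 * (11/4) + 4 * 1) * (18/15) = 1625449/30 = 54181.63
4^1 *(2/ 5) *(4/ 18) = 16/ 45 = 0.36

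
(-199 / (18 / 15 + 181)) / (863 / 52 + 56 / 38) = -983060 / 16264083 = -0.06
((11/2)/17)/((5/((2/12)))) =11/1020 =0.01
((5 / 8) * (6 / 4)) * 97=1455 / 16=90.94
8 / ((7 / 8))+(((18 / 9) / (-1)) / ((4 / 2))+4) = 85 / 7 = 12.14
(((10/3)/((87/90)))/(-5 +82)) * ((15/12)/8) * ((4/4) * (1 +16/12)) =125/7656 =0.02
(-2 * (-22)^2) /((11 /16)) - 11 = -1419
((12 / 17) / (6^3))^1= 1 / 306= 0.00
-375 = -375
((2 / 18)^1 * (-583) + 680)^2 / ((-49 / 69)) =-14390663 / 27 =-532987.52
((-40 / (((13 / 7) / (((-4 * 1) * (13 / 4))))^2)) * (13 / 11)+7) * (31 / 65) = -787493 / 715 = -1101.39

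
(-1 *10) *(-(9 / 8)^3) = 3645 / 256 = 14.24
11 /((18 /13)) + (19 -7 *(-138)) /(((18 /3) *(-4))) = -2383 /72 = -33.10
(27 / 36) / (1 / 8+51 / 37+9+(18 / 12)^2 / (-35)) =7770 / 108149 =0.07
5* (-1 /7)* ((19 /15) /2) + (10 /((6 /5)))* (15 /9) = 1693 /126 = 13.44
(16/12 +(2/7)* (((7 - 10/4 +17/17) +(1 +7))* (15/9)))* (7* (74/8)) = 6031/12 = 502.58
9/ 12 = 3/ 4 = 0.75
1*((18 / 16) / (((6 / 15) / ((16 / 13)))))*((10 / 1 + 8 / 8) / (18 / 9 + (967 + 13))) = 495 / 12766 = 0.04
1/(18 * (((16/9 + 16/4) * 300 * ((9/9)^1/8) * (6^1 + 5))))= 1/42900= 0.00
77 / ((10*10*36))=77 / 3600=0.02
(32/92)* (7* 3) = 168/23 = 7.30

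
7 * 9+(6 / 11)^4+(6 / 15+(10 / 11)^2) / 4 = 9281681 / 146410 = 63.40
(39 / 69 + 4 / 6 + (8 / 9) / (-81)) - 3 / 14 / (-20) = 1.23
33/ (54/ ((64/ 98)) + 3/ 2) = 176/ 449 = 0.39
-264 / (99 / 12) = -32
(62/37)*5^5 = 193750/37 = 5236.49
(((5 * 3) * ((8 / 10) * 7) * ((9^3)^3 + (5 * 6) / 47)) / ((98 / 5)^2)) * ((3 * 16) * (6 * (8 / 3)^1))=149832107078400 / 2303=65059534120.02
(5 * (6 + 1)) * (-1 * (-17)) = 595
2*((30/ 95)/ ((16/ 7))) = 21/ 76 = 0.28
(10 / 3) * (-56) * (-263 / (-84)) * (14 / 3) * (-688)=50664320 / 27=1876456.30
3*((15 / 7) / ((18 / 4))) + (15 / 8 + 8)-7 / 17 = 10369 / 952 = 10.89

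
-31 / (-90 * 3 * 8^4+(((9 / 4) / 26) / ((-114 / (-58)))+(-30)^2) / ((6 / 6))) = 61256 / 2183519433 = 0.00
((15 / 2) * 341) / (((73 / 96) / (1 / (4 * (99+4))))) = 61380 / 7519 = 8.16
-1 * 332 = -332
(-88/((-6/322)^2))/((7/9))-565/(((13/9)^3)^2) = -1573183552141/4826809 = -325926.21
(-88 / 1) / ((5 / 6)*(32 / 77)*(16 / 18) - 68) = 45738 / 35183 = 1.30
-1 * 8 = -8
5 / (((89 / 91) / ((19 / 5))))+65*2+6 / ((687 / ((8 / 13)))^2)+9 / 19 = 6739474944382 / 44959609617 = 149.90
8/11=0.73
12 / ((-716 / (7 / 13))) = -21 / 2327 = -0.01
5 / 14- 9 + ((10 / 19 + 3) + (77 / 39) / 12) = -308233 / 62244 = -4.95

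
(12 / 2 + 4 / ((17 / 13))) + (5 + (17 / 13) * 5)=20.60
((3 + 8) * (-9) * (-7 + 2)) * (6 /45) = 66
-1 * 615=-615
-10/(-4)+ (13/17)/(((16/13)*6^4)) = 881449/352512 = 2.50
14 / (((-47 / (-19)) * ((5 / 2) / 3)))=1596 / 235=6.79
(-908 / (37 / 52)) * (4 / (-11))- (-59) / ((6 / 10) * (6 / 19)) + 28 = 803.43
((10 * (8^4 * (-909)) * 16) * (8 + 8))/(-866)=4765777920/433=11006415.52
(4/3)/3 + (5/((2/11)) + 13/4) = 31.19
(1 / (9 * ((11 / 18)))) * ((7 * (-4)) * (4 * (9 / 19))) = -2016 / 209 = -9.65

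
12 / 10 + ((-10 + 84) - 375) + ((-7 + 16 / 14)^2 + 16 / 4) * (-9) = -157916 / 245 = -644.56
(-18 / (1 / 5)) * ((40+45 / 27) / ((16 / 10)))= -9375 / 4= -2343.75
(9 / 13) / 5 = 9 / 65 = 0.14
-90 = -90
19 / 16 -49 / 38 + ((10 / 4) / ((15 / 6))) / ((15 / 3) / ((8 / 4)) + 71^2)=-312089 / 3066448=-0.10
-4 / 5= -0.80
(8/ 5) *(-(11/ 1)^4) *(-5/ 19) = 117128/ 19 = 6164.63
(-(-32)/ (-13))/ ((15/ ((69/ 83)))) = -0.14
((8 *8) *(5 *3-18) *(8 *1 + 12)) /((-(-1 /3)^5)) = -933120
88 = 88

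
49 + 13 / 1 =62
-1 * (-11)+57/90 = 349/30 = 11.63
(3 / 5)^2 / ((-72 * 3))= -1 / 600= -0.00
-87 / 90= -29 / 30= -0.97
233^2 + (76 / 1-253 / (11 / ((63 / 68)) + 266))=951697751 / 17506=54364.09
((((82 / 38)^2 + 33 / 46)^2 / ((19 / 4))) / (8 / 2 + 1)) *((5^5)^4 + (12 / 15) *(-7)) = 3797339973926321208677737 / 32746409275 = 115962026310633.45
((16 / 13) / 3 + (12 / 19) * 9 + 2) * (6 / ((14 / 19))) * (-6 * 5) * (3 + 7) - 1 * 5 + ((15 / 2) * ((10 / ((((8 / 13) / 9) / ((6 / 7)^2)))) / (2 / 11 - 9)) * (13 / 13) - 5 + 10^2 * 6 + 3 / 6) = -1190952908 / 61789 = -19274.51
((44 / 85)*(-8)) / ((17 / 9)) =-3168 / 1445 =-2.19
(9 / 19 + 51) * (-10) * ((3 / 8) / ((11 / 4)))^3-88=-4516879 / 50578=-89.31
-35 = -35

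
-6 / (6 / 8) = -8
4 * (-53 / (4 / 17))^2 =811801 / 4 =202950.25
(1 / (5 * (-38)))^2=1 / 36100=0.00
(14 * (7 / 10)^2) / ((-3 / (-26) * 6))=4459 / 450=9.91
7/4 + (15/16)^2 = 673/256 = 2.63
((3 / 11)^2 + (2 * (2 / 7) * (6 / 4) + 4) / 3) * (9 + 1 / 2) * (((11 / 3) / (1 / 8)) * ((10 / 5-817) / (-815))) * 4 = 1308112 / 693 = 1887.61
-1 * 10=-10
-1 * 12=-12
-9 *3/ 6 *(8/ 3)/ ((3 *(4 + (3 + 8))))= -4/ 15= -0.27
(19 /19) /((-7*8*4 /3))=-3 /224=-0.01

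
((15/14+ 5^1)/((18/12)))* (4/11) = 340/231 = 1.47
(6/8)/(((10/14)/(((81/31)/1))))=1701/620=2.74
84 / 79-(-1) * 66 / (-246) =2575 / 3239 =0.79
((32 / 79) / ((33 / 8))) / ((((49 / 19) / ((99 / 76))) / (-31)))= -5952 / 3871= -1.54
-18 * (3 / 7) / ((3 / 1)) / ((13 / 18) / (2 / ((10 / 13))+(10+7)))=-4536 / 65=-69.78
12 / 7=1.71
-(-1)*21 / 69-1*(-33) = 766 / 23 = 33.30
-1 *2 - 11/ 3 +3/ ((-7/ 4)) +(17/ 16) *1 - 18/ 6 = -3131/ 336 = -9.32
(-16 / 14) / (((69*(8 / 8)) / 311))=-2488 / 483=-5.15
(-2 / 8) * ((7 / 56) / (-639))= 1 / 20448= 0.00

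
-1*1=-1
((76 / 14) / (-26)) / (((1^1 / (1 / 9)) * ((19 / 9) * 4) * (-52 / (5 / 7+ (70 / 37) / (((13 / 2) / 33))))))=34745 / 63730576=0.00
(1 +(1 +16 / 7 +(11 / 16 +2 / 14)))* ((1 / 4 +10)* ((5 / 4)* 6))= 352395 / 896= 393.30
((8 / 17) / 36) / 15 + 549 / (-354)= -419749 / 270810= -1.55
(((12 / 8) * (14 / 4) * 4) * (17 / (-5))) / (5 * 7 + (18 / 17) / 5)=-6069 / 2993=-2.03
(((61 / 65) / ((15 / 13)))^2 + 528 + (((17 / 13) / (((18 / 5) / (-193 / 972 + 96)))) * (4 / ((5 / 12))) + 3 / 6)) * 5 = 786625927 / 182250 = 4316.19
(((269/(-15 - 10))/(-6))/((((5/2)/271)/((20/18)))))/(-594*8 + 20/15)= -72899/1603350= -0.05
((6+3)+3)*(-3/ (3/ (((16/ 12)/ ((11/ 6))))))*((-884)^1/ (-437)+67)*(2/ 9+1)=-965216/ 1311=-736.24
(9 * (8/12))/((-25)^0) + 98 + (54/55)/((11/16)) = 63784/605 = 105.43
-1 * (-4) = 4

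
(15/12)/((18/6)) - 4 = -43/12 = -3.58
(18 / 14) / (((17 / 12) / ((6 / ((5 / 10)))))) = 1296 / 119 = 10.89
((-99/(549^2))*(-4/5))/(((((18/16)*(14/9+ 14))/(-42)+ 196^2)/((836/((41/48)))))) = 2354176/351643188535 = 0.00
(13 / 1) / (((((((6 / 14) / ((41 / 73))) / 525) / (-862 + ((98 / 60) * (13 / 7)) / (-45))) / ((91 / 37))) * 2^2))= -2765920388777 / 583416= -4740905.96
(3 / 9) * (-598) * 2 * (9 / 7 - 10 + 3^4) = -605176 / 21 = -28817.90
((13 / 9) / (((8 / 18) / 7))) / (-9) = -91 / 36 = -2.53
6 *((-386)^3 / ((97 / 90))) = -31056726240 / 97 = -320172435.46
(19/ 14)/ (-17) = -19/ 238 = -0.08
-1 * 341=-341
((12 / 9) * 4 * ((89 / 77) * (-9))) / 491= -4272 / 37807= -0.11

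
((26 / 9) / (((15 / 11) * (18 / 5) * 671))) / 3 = 13 / 44469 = 0.00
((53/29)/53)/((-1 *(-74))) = 1/2146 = 0.00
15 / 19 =0.79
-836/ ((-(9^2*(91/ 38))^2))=1207184/ 54331641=0.02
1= 1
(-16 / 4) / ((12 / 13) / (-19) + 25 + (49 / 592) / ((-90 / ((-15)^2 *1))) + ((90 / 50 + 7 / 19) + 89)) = -5848960 / 169492497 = -0.03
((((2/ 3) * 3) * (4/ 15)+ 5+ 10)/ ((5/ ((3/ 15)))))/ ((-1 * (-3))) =233/ 1125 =0.21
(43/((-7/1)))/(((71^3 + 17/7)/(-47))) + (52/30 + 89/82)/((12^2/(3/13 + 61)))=864858683521/721102501080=1.20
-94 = -94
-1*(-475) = 475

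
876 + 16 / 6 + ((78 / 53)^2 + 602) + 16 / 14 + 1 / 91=162572195 / 109551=1483.99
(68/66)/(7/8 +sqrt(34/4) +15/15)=-1360/3509 +1088 * sqrt(34)/10527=0.22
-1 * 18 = -18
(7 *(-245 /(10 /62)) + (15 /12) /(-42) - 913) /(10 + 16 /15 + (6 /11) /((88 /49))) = -1173538465 /1155686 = -1015.45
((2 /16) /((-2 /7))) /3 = -7 /48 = -0.15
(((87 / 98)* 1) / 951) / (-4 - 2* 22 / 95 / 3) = -8265 / 36782144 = -0.00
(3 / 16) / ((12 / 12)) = 0.19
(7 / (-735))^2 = 1 / 11025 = 0.00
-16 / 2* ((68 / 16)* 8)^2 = -9248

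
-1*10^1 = -10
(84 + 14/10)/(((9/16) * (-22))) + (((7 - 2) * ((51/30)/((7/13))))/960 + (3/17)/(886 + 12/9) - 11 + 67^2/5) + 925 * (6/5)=1815441103141/912320640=1989.92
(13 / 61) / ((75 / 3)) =13 / 1525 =0.01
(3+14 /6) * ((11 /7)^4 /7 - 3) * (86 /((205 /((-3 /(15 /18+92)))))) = 59079936 /383821459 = 0.15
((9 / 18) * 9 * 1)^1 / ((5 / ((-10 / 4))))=-9 / 4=-2.25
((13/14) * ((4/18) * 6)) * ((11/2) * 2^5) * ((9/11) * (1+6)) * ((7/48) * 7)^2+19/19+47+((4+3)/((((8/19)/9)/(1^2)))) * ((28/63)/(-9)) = 96563/72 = 1341.15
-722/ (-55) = 722/ 55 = 13.13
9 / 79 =0.11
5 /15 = 1 /3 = 0.33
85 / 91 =0.93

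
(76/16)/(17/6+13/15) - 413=-30467/74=-411.72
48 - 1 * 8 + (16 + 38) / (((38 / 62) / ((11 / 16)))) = 15287 / 152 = 100.57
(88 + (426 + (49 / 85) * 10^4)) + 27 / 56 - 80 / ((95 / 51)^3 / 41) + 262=984968864913 / 163244200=6033.71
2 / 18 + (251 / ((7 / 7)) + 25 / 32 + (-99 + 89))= 69665 / 288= 241.89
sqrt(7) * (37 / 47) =37 * sqrt(7) / 47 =2.08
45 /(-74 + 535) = 45 /461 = 0.10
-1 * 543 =-543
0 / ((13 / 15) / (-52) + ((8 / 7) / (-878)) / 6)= 0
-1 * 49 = -49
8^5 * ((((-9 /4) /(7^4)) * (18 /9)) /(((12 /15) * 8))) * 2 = -46080 /2401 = -19.19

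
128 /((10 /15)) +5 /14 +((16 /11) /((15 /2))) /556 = 61764067 /321090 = 192.36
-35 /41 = -0.85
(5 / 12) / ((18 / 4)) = 5 / 54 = 0.09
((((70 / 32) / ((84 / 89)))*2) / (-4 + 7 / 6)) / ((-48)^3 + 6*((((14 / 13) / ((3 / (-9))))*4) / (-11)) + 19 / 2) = 63635 / 4300942744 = 0.00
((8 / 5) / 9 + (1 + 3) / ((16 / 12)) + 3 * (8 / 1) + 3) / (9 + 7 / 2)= 2716 / 1125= 2.41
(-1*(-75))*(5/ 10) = 75/ 2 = 37.50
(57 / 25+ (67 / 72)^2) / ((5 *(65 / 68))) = 6931121 / 10530000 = 0.66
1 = 1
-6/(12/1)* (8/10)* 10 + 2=-2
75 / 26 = 2.88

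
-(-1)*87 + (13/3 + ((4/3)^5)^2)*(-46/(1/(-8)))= 485176703/59049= 8216.51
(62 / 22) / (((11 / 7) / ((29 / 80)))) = 6293 / 9680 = 0.65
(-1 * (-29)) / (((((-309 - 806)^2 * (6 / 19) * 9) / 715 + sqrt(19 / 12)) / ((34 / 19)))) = 22717874116080 / 2163357025927109 - 766183132 * sqrt(57) / 2163357025927109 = 0.01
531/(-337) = -531/337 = -1.58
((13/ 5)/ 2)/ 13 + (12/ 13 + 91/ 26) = 294/ 65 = 4.52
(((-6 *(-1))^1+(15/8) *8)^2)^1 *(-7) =-3087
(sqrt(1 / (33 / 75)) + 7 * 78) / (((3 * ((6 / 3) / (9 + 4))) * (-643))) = -1183 / 643-65 * sqrt(11) / 42438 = -1.84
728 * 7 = 5096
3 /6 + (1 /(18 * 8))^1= 73 /144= 0.51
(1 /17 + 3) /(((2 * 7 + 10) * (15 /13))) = 169 /1530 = 0.11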